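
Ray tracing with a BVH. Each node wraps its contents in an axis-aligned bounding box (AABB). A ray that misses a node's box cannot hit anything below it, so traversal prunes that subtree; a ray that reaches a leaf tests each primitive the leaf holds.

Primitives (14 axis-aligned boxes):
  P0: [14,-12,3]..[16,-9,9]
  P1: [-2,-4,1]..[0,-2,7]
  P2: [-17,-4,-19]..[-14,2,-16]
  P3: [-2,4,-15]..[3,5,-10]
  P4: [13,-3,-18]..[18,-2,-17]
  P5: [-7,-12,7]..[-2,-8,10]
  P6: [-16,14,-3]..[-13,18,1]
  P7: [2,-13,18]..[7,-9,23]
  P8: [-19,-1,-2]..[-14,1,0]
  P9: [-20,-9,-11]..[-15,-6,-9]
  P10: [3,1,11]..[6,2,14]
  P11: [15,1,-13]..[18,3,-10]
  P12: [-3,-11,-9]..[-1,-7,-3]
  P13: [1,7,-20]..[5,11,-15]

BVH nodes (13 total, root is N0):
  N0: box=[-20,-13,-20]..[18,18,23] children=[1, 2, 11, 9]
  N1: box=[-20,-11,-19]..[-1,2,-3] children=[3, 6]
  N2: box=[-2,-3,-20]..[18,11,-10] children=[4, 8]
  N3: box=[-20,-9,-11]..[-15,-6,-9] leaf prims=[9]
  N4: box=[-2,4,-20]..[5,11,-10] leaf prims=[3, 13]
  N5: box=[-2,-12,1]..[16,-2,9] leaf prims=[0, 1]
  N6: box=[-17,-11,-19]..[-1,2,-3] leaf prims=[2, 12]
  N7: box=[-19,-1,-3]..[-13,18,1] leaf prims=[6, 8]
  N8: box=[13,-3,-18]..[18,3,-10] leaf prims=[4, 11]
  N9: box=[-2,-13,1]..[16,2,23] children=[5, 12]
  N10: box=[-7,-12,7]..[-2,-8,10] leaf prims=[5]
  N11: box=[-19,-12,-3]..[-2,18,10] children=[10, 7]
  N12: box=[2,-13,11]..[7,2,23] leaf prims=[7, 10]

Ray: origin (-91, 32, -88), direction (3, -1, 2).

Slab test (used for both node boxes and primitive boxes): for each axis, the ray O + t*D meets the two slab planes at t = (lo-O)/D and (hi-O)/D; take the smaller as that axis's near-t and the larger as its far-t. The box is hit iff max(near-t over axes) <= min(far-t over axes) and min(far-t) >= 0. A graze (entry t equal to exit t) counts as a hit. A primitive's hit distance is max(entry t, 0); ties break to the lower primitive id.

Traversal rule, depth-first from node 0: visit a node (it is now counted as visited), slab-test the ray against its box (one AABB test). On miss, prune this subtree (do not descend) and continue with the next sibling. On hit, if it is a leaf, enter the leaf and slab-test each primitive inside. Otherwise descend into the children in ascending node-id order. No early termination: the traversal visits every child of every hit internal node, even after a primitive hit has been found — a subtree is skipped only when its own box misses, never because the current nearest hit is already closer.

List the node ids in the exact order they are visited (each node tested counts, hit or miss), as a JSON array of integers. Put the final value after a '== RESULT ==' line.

Traverse from the root:
N0 x:[71/3,109/3] y:[14,45] z:[34,111/2] -> hit [34,109/3], descend [1, 2, 9, 11]
  N1 x:[71/3,30] y:[30,43] z:[69/2,85/2] -> miss, prune
  N2 x:[89/3,109/3] y:[21,35] z:[34,39] -> hit [34,35], descend [4, 8]
    N4 x:[89/3,32] y:[21,28] z:[34,39] -> miss, prune
    N8 x:[104/3,109/3] y:[29,35] z:[35,39] -> hit [35,35] leaf, test {P4@t=35, P11(miss)}
  N9 x:[89/3,107/3] y:[30,45] z:[89/2,111/2] -> miss, prune
  N11 x:[24,89/3] y:[14,44] z:[85/2,49] -> miss, prune

order=[0, 1, 2, 4, 8, 9, 11]  |boxes|=7  |leaves|=1  hit=P4

== RESULT ==
[0, 1, 2, 4, 8, 9, 11]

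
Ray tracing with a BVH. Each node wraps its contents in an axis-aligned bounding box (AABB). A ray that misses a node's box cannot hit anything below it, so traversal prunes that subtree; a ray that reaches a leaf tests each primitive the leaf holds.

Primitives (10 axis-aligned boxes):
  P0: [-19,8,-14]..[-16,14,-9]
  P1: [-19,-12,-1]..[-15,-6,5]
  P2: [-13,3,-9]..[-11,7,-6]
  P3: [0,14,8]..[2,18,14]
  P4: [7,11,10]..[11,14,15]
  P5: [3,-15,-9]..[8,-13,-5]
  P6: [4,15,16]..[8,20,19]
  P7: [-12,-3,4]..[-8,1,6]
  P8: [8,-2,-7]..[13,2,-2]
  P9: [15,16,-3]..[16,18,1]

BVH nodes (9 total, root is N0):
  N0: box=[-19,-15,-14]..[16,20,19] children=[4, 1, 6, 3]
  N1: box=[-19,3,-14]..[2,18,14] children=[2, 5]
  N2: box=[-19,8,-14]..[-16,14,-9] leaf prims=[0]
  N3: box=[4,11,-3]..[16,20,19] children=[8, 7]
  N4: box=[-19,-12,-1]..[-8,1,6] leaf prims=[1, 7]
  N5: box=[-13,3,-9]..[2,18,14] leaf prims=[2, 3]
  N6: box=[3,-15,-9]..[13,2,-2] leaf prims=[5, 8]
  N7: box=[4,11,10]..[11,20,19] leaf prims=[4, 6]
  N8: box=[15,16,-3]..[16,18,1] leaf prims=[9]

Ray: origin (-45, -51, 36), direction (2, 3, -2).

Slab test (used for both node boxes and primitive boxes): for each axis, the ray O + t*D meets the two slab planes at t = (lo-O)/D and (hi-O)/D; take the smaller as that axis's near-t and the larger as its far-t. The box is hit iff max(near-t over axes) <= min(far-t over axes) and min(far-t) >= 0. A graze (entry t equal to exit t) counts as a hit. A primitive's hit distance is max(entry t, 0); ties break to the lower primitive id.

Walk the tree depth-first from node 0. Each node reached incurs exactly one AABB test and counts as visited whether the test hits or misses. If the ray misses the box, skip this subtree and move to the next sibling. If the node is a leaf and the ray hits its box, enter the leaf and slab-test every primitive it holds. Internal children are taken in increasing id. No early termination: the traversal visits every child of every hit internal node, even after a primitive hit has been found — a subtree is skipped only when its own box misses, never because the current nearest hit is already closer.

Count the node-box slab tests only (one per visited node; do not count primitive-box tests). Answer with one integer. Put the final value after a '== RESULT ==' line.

Traverse from the root:
N0 x:[13,61/2] y:[12,71/3] z:[17/2,25] -> hit [13,71/3], descend [1, 3, 4, 6]
  N1 x:[13,47/2] y:[18,23] z:[11,25] -> hit [18,23], descend [2, 5]
    N2 x:[13,29/2] y:[59/3,65/3] z:[45/2,25] -> miss, prune
    N5 x:[16,47/2] y:[18,23] z:[11,45/2] -> hit [18,45/2] leaf, test {P2(miss), P3(miss)}
  N3 x:[49/2,61/2] y:[62/3,71/3] z:[17/2,39/2] -> miss, prune
  N4 x:[13,37/2] y:[13,52/3] z:[15,37/2] -> hit [15,52/3] leaf, test {P1(miss), P7(miss)}
  N6 x:[24,29] y:[12,53/3] z:[19,45/2] -> miss, prune

order=[0, 1, 2, 5, 3, 4, 6]  |boxes|=7  |leaves|=2  hit=miss

== RESULT ==
7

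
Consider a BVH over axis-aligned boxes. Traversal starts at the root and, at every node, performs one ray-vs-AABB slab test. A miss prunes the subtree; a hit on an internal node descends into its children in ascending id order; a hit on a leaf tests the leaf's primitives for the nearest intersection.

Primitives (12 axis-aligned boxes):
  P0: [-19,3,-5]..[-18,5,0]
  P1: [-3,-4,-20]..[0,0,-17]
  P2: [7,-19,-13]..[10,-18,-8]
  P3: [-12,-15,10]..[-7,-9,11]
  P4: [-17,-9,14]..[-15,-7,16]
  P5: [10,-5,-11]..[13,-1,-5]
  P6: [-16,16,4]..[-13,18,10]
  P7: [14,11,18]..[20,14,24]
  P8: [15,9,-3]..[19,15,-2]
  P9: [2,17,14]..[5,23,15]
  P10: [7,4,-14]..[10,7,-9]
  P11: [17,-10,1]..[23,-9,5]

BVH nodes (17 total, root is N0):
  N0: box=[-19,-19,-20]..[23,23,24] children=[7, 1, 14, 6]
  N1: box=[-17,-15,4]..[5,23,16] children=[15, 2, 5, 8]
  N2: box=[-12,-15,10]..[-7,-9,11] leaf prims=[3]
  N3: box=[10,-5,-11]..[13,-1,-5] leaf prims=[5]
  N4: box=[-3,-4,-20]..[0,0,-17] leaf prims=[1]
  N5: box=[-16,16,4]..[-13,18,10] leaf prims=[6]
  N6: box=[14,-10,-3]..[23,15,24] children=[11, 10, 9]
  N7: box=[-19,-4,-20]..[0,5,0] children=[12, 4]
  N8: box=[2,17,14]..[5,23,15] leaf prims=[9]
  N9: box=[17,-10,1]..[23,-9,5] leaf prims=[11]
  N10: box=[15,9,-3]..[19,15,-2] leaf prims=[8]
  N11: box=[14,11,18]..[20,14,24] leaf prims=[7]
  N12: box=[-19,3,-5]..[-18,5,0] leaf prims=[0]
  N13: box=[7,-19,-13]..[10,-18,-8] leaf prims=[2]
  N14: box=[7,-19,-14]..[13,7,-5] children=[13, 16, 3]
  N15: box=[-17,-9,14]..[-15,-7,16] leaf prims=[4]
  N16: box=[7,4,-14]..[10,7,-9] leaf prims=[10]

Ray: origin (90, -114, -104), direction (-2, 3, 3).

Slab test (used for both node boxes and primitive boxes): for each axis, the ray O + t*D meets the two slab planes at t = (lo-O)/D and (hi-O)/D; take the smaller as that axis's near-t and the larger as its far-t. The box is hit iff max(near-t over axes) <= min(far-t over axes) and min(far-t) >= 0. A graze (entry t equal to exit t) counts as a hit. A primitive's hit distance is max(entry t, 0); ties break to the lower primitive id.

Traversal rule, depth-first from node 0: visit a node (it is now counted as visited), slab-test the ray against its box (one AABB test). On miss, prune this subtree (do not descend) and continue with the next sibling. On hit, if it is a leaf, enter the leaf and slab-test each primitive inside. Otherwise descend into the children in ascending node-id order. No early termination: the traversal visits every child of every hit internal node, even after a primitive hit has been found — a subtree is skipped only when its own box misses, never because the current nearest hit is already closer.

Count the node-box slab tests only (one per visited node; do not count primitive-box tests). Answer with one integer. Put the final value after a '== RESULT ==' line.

Trace the traversal:
N0 x:[67/2,109/2] y:[95/3,137/3] z:[28,128/3] -> hit [67/2,128/3], descend [1, 6, 7, 14]
  N1 x:[85/2,107/2] y:[33,137/3] z:[36,40] -> miss, prune
  N6 x:[67/2,38] y:[104/3,43] z:[101/3,128/3] -> hit [104/3,38], descend [9, 10, 11]
    N9 x:[67/2,73/2] y:[104/3,35] z:[35,109/3] -> hit [35,35] leaf, test {P11@t=35}
    N10 x:[71/2,75/2] y:[41,43] z:[101/3,34] -> miss, prune
    N11 x:[35,38] y:[125/3,128/3] z:[122/3,128/3] -> miss, prune
  N7 x:[45,109/2] y:[110/3,119/3] z:[28,104/3] -> miss, prune
  N14 x:[77/2,83/2] y:[95/3,121/3] z:[30,33] -> miss, prune

order=[0, 1, 6, 9, 10, 11, 7, 14]  |boxes|=8  |leaves|=1  hit=P11

== RESULT ==
8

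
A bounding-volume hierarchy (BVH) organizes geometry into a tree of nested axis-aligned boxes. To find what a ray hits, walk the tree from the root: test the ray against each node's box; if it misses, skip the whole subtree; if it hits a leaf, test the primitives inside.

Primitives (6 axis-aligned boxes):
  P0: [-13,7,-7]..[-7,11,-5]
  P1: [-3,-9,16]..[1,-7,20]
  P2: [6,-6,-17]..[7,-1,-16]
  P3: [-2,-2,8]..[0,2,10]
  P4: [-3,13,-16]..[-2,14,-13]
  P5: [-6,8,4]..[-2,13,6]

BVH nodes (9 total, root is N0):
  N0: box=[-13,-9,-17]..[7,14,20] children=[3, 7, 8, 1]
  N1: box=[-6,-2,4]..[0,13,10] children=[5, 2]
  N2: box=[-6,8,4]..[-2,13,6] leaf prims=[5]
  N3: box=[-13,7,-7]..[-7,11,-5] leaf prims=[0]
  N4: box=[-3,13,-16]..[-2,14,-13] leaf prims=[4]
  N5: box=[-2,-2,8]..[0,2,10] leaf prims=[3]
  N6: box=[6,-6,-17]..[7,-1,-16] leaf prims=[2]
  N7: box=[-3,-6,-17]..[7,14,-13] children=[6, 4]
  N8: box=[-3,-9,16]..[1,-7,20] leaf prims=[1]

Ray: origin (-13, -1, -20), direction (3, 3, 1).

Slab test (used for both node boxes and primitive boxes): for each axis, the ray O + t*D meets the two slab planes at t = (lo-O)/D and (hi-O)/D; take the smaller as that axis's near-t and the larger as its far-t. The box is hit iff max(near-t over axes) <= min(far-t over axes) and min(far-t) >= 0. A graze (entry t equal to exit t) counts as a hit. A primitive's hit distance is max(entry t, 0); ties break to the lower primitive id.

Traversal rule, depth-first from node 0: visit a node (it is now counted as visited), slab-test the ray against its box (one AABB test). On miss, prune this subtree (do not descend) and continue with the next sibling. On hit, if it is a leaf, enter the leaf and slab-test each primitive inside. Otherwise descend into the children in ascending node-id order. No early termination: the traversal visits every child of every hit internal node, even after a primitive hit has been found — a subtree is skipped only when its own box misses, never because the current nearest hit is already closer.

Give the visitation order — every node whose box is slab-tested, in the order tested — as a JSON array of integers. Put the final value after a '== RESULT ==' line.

Traverse from the root:
N0 x:[0,20/3] y:[-8/3,5] z:[3,40] -> hit [3,5], descend [1, 3, 7, 8]
  N1 x:[7/3,13/3] y:[-1/3,14/3] z:[24,30] -> miss, prune
  N3 x:[0,2] y:[8/3,4] z:[13,15] -> miss, prune
  N7 x:[10/3,20/3] y:[-5/3,5] z:[3,7] -> hit [10/3,5], descend [4, 6]
    N4 x:[10/3,11/3] y:[14/3,5] z:[4,7] -> miss, prune
    N6 x:[19/3,20/3] y:[-5/3,0] z:[3,4] -> miss, prune
  N8 x:[10/3,14/3] y:[-8/3,-2] z:[36,40] -> miss, prune

Visited [0, 1, 3, 7, 4, 6, 8]. Tests: 7 box, 0 leaf. Nearest: miss.

== RESULT ==
[0, 1, 3, 7, 4, 6, 8]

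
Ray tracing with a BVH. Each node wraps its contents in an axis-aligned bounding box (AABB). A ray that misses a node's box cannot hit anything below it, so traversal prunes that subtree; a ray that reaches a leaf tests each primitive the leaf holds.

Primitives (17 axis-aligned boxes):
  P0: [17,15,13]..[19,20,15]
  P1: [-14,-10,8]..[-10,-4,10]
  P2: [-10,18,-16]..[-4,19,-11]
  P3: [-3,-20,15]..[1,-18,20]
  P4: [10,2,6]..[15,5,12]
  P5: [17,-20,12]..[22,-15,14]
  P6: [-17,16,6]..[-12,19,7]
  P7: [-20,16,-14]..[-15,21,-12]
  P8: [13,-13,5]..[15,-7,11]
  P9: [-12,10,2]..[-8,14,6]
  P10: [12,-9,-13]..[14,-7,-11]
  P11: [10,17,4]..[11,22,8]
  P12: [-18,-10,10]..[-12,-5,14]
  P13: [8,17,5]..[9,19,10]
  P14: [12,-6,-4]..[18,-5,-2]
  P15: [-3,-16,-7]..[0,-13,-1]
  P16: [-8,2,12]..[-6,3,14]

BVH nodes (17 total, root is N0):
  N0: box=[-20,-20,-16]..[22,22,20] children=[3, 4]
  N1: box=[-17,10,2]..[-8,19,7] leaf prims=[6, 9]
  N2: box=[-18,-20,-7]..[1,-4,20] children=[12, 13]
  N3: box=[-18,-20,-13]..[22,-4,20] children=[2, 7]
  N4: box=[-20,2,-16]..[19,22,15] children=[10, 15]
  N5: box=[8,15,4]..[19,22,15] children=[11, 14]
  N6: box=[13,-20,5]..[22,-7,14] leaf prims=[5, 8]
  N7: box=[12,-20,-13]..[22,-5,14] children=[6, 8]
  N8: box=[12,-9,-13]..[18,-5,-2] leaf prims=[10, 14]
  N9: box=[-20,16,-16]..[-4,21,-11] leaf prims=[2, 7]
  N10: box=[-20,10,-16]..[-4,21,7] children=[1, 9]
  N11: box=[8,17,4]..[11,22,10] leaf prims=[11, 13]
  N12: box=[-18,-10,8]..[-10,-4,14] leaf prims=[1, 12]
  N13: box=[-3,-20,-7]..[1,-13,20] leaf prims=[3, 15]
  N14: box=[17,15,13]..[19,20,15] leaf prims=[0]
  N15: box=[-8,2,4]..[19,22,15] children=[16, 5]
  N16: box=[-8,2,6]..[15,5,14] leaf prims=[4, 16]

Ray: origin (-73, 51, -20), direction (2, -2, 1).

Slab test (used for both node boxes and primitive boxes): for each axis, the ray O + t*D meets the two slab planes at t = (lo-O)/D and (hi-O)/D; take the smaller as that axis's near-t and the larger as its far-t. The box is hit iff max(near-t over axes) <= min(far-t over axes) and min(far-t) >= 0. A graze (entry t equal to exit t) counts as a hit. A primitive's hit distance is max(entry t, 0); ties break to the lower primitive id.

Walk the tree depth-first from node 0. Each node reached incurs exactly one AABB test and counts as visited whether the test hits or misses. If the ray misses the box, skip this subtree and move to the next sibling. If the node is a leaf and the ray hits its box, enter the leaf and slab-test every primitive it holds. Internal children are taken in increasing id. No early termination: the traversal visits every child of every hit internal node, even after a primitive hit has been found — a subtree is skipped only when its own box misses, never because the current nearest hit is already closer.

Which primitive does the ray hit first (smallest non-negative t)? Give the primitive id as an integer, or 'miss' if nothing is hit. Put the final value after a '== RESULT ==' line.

Traverse from the root:
N0 x:[53/2,95/2] y:[29/2,71/2] z:[4,40] -> hit [53/2,71/2], descend [3, 4]
  N3 x:[55/2,95/2] y:[55/2,71/2] z:[7,40] -> hit [55/2,71/2], descend [2, 7]
    N2 x:[55/2,37] y:[55/2,71/2] z:[13,40] -> hit [55/2,71/2], descend [12, 13]
      N12 x:[55/2,63/2] y:[55/2,61/2] z:[28,34] -> hit [28,61/2] leaf, test {P1@t=59/2, P12@t=30}
      N13 x:[35,37] y:[32,71/2] z:[13,40] -> hit [35,71/2] leaf, test {P3@t=35, P15(miss)}
    N7 x:[85/2,95/2] y:[28,71/2] z:[7,34] -> miss, prune
  N4 x:[53/2,46] y:[29/2,49/2] z:[4,35] -> miss, prune

Summary -> nodes [0, 3, 2, 12, 13, 7, 4]; box-tests=7; leaf-entries=2; first=P1

== RESULT ==
1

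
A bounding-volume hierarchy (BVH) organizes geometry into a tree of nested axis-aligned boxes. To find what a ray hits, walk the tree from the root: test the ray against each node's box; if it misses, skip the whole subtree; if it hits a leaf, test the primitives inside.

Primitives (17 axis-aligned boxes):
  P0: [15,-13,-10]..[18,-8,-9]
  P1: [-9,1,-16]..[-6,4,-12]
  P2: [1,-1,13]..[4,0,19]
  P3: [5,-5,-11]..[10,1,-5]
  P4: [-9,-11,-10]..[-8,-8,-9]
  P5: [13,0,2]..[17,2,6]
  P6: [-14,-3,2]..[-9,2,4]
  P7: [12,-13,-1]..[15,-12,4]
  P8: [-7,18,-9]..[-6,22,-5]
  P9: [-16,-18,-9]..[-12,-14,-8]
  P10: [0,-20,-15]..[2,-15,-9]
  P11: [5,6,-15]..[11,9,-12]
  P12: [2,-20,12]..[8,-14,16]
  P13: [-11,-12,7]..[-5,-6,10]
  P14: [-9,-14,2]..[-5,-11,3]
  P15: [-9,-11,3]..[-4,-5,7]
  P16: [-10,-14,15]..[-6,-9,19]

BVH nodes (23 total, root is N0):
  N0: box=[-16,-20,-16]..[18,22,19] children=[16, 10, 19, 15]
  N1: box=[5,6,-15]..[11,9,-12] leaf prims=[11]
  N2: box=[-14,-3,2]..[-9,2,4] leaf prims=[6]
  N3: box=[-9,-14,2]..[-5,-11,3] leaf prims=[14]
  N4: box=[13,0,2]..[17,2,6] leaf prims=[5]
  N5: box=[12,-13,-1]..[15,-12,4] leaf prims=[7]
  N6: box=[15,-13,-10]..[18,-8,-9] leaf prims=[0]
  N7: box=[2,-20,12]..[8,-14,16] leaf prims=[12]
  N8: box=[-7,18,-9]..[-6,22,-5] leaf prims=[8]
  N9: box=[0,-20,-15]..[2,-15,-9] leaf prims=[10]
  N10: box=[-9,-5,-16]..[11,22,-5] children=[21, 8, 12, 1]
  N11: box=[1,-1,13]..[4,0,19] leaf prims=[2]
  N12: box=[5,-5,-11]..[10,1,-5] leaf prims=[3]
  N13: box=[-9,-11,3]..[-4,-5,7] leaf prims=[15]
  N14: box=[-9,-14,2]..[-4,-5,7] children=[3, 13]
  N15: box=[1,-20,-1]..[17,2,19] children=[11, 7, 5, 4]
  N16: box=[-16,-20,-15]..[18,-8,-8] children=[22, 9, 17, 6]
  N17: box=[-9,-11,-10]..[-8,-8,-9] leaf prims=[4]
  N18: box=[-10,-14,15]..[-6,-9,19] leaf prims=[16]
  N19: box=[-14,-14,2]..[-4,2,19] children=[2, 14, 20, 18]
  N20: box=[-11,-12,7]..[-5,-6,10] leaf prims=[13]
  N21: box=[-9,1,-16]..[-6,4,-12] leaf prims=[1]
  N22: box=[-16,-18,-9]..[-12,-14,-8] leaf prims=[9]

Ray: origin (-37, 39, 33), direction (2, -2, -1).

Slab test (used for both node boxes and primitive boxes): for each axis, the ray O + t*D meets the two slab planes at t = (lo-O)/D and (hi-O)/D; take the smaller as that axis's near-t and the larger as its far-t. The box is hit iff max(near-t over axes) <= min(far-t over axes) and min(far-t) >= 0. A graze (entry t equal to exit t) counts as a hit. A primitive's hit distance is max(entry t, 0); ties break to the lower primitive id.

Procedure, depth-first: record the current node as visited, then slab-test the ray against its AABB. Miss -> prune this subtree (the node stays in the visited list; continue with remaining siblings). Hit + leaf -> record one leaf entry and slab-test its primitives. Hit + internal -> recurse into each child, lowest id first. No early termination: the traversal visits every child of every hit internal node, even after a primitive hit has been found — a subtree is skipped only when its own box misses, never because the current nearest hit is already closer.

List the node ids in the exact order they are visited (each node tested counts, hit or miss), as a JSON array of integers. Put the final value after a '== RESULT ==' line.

Traverse from the root:
N0 x:[21/2,55/2] y:[17/2,59/2] z:[14,49] -> hit [14,55/2], descend [10, 15, 16, 19]
  N10 x:[14,24] y:[17/2,22] z:[38,49] -> miss, prune
  N15 x:[19,27] y:[37/2,59/2] z:[14,34] -> hit [19,27], descend [4, 5, 7, 11]
    N4 x:[25,27] y:[37/2,39/2] z:[27,31] -> miss, prune
    N5 x:[49/2,26] y:[51/2,26] z:[29,34] -> miss, prune
    N7 x:[39/2,45/2] y:[53/2,59/2] z:[17,21] -> miss, prune
    N11 x:[19,41/2] y:[39/2,20] z:[14,20] -> hit [39/2,20] leaf, test {P2@t=39/2}
  N16 x:[21/2,55/2] y:[47/2,59/2] z:[41,48] -> miss, prune
  N19 x:[23/2,33/2] y:[37/2,53/2] z:[14,31] -> miss, prune

Summary -> nodes [0, 10, 15, 4, 5, 7, 11, 16, 19]; box-tests=9; leaf-entries=1; first=P2

== RESULT ==
[0, 10, 15, 4, 5, 7, 11, 16, 19]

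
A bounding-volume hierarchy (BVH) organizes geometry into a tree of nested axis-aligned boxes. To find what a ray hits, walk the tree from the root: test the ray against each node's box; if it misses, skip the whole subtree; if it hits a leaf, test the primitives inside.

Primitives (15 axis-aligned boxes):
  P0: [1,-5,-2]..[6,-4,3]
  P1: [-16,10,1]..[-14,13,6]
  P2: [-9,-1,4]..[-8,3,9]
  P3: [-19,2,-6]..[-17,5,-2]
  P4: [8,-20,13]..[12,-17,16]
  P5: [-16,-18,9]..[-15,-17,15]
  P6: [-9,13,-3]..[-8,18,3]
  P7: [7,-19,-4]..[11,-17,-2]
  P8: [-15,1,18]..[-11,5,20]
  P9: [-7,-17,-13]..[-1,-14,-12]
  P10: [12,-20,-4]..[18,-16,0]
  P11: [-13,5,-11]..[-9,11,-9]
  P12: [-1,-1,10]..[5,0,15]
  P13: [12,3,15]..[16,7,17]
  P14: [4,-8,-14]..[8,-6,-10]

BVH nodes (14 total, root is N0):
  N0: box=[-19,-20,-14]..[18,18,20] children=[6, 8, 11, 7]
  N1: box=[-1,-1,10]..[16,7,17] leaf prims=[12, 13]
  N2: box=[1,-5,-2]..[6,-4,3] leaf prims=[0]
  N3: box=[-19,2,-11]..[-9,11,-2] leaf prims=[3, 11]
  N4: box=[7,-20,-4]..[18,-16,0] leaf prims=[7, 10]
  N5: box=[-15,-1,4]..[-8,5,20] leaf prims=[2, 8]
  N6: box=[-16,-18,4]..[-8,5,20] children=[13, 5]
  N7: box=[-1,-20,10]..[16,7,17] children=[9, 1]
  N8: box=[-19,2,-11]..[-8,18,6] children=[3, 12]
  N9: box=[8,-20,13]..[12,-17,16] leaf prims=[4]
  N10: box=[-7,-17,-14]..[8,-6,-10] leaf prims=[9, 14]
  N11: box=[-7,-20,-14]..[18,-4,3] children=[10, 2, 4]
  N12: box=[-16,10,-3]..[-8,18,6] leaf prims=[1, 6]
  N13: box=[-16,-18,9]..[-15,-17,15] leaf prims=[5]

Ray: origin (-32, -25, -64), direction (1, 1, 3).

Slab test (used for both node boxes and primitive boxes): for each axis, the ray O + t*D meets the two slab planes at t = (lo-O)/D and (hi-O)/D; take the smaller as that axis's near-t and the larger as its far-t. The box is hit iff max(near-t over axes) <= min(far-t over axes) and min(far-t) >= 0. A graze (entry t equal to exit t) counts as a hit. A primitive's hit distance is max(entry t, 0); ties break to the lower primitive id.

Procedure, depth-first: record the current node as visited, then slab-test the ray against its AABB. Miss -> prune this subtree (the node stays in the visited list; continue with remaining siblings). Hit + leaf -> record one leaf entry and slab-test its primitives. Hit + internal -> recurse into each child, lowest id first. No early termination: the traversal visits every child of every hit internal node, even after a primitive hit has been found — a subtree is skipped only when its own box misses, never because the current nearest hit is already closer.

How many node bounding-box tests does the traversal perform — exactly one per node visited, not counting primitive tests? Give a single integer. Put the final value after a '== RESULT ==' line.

Trace the traversal:
N0 x:[13,50] y:[5,43] z:[50/3,28] -> hit [50/3,28], descend [6, 7, 8, 11]
  N6 x:[16,24] y:[7,30] z:[68/3,28] -> hit [68/3,24], descend [5, 13]
    N5 x:[17,24] y:[24,30] z:[68/3,28] -> hit [24,24] leaf, test {P2@t=24, P8(miss)}
    N13 x:[16,17] y:[7,8] z:[73/3,79/3] -> miss, prune
  N7 x:[31,48] y:[5,32] z:[74/3,27] -> miss, prune
  N8 x:[13,24] y:[27,43] z:[53/3,70/3] -> miss, prune
  N11 x:[25,50] y:[5,21] z:[50/3,67/3] -> miss, prune

Visited [0, 6, 5, 13, 7, 8, 11]. Tests: 7 box, 1 leaf. Nearest: P2.

== RESULT ==
7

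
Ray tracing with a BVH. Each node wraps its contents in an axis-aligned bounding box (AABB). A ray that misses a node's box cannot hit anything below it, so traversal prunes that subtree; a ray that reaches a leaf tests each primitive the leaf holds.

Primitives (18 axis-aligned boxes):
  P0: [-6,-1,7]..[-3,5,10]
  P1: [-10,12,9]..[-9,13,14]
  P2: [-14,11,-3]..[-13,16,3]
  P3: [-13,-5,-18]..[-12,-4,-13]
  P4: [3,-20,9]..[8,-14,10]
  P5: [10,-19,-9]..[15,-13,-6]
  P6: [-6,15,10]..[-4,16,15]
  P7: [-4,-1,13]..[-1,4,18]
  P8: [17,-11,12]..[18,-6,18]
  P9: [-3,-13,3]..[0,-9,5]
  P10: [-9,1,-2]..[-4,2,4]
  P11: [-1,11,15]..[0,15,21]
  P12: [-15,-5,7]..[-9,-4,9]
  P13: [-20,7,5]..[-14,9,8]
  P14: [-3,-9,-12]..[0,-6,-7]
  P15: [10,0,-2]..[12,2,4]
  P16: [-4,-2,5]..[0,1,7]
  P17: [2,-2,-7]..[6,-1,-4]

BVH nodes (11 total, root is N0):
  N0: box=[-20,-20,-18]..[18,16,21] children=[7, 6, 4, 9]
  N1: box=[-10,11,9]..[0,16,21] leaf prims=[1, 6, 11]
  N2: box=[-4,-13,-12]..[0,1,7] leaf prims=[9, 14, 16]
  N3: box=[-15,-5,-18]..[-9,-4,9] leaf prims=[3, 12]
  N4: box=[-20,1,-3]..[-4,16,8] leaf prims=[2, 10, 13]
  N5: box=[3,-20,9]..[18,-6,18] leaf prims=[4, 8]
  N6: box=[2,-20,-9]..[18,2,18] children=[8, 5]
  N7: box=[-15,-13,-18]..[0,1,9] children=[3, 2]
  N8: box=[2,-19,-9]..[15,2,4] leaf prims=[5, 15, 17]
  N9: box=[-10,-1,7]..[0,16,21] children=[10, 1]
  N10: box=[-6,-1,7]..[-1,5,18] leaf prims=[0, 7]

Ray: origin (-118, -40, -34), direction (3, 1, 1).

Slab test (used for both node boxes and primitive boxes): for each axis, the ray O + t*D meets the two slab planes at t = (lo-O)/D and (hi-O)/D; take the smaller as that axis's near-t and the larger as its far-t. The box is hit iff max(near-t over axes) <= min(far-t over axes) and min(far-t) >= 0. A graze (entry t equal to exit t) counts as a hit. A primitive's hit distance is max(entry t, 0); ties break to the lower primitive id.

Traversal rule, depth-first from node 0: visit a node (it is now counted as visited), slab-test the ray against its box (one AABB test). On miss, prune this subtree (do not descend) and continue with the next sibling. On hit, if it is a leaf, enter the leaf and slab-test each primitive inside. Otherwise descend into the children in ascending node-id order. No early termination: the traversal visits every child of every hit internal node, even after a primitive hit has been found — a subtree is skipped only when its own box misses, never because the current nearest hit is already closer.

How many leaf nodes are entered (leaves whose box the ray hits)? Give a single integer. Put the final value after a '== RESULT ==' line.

Walk:
N0 x:[98/3,136/3] y:[20,56] z:[16,55] -> hit [98/3,136/3], descend [4, 6, 7, 9]
  N4 x:[98/3,38] y:[41,56] z:[31,42] -> miss, prune
  N6 x:[40,136/3] y:[20,42] z:[25,52] -> hit [40,42], descend [5, 8]
    N5 x:[121/3,136/3] y:[20,34] z:[43,52] -> miss, prune
    N8 x:[40,133/3] y:[21,42] z:[25,38] -> miss, prune
  N7 x:[103/3,118/3] y:[27,41] z:[16,43] -> hit [103/3,118/3], descend [2, 3]
    N2 x:[38,118/3] y:[27,41] z:[22,41] -> hit [38,118/3] leaf, test {P9(miss), P14(miss), P16@t=39}
    N3 x:[103/3,109/3] y:[35,36] z:[16,43] -> hit [35,36] leaf, test {P3(miss), P12(miss)}
  N9 x:[36,118/3] y:[39,56] z:[41,55] -> miss, prune

9 AABB tests over nodes [0, 4, 6, 5, 8, 7, 2, 3, 9]; 2 leaves entered; closest P16.

== RESULT ==
2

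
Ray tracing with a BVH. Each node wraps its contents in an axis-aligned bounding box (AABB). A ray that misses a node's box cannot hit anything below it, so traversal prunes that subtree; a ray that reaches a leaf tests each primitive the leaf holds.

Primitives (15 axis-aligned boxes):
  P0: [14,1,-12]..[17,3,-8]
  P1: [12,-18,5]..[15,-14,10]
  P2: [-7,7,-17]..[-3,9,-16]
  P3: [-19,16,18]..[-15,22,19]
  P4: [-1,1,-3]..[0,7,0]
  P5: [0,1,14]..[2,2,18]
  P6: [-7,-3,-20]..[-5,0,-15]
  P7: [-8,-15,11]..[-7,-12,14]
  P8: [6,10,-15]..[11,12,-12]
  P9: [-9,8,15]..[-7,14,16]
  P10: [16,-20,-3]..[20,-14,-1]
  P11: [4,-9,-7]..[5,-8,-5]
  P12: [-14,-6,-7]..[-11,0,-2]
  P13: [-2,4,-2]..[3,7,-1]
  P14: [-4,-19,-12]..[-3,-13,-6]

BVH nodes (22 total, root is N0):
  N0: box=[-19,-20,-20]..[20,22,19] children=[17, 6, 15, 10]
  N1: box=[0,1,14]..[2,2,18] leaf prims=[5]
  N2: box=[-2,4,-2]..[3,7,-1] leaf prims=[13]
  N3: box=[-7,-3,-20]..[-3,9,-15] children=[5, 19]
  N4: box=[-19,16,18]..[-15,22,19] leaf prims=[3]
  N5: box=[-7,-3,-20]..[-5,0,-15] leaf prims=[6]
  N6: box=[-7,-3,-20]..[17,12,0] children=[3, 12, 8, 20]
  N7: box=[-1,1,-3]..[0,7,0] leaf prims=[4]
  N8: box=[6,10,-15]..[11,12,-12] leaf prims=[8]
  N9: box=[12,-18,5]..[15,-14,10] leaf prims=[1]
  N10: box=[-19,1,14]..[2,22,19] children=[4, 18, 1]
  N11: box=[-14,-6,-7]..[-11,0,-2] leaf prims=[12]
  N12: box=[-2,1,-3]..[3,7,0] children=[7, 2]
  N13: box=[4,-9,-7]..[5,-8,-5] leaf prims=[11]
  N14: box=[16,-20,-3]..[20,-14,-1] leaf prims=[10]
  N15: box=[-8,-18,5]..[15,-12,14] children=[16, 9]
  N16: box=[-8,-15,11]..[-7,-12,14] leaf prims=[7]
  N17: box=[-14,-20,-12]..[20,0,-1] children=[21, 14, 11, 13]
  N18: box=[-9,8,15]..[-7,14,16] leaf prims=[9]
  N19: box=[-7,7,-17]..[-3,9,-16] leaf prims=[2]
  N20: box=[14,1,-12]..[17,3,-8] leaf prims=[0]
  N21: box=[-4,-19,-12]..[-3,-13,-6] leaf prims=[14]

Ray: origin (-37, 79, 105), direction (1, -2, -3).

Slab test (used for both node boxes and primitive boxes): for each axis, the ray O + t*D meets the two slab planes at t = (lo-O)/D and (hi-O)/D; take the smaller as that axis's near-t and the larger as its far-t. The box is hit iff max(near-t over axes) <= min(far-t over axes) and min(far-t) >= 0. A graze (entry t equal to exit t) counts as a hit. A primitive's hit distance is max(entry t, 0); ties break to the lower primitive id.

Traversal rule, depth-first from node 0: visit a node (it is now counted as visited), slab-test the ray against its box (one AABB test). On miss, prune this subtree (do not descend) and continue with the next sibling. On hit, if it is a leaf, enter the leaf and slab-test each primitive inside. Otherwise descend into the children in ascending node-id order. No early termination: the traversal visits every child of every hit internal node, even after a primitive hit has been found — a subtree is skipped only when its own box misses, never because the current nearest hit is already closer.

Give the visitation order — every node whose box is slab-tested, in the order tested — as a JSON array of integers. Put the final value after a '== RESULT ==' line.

Walk:
N0 x:[18,57] y:[57/2,99/2] z:[86/3,125/3] -> hit [86/3,125/3], descend [6, 10, 15, 17]
  N6 x:[30,54] y:[67/2,41] z:[35,125/3] -> hit [35,41], descend [3, 8, 12, 20]
    N3 x:[30,34] y:[35,41] z:[40,125/3] -> miss, prune
    N8 x:[43,48] y:[67/2,69/2] z:[39,40] -> miss, prune
    N12 x:[35,40] y:[36,39] z:[35,36] -> hit [36,36], descend [2, 7]
      N2 x:[35,40] y:[36,75/2] z:[106/3,107/3] -> miss, prune
      N7 x:[36,37] y:[36,39] z:[35,36] -> hit [36,36] leaf, test {P4@t=36}
    N20 x:[51,54] y:[38,39] z:[113/3,39] -> miss, prune
  N10 x:[18,39] y:[57/2,39] z:[86/3,91/3] -> hit [86/3,91/3], descend [1, 4, 18]
    N1 x:[37,39] y:[77/2,39] z:[29,91/3] -> miss, prune
    N4 x:[18,22] y:[57/2,63/2] z:[86/3,29] -> miss, prune
    N18 x:[28,30] y:[65/2,71/2] z:[89/3,30] -> miss, prune
  N15 x:[29,52] y:[91/2,97/2] z:[91/3,100/3] -> miss, prune
  N17 x:[23,57] y:[79/2,99/2] z:[106/3,39] -> miss, prune

order=[0, 6, 3, 8, 12, 2, 7, 20, 10, 1, 4, 18, 15, 17]  |boxes|=14  |leaves|=1  hit=P4

== RESULT ==
[0, 6, 3, 8, 12, 2, 7, 20, 10, 1, 4, 18, 15, 17]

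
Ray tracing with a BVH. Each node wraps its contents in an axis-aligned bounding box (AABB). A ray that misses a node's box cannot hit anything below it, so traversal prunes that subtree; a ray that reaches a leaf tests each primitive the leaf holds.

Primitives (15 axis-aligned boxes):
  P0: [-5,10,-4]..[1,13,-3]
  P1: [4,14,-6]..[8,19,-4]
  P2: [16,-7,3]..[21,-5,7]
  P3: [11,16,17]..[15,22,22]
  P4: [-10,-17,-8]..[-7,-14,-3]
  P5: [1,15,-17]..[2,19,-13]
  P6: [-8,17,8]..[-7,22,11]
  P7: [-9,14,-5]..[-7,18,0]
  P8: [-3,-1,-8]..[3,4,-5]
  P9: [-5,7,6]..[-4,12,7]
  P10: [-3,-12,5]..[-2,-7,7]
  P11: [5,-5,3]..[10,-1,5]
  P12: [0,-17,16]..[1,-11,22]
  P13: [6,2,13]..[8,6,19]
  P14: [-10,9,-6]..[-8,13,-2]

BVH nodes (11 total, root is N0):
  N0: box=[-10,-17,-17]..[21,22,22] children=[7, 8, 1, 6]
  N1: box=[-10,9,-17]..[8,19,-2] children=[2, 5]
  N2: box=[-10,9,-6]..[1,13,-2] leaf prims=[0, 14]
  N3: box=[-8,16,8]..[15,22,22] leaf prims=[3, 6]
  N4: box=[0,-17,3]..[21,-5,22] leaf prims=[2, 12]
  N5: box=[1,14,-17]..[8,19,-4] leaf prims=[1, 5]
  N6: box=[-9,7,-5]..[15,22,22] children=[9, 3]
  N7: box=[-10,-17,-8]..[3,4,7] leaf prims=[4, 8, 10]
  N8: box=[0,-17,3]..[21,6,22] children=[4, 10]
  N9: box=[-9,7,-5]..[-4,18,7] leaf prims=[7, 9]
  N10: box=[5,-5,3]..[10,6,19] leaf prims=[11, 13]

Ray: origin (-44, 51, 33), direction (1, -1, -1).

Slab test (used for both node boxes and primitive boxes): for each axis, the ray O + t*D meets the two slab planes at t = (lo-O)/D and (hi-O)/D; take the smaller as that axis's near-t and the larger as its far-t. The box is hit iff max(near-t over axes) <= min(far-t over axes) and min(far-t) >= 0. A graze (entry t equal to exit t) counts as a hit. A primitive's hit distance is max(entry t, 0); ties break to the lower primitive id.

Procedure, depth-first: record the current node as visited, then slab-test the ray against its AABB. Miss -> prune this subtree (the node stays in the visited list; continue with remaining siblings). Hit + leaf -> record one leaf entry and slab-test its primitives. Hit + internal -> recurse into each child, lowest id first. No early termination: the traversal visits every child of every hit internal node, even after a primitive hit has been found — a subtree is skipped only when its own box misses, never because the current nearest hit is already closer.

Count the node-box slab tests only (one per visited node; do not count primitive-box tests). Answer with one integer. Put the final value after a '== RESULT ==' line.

Walk:
N0 x:[34,65] y:[29,68] z:[11,50] -> hit [34,50], descend [1, 6, 7, 8]
  N1 x:[34,52] y:[32,42] z:[35,50] -> hit [35,42], descend [2, 5]
    N2 x:[34,45] y:[38,42] z:[35,39] -> hit [38,39] leaf, test {P0(miss), P14(miss)}
    N5 x:[45,52] y:[32,37] z:[37,50] -> miss, prune
  N6 x:[35,59] y:[29,44] z:[11,38] -> hit [35,38], descend [3, 9]
    N3 x:[36,59] y:[29,35] z:[11,25] -> miss, prune
    N9 x:[35,40] y:[33,44] z:[26,38] -> hit [35,38] leaf, test {P7@t=35, P9(miss)}
  N7 x:[34,47] y:[47,68] z:[26,41] -> miss, prune
  N8 x:[44,65] y:[45,68] z:[11,30] -> miss, prune

Summary -> nodes [0, 1, 2, 5, 6, 3, 9, 7, 8]; box-tests=9; leaf-entries=2; first=P7

== RESULT ==
9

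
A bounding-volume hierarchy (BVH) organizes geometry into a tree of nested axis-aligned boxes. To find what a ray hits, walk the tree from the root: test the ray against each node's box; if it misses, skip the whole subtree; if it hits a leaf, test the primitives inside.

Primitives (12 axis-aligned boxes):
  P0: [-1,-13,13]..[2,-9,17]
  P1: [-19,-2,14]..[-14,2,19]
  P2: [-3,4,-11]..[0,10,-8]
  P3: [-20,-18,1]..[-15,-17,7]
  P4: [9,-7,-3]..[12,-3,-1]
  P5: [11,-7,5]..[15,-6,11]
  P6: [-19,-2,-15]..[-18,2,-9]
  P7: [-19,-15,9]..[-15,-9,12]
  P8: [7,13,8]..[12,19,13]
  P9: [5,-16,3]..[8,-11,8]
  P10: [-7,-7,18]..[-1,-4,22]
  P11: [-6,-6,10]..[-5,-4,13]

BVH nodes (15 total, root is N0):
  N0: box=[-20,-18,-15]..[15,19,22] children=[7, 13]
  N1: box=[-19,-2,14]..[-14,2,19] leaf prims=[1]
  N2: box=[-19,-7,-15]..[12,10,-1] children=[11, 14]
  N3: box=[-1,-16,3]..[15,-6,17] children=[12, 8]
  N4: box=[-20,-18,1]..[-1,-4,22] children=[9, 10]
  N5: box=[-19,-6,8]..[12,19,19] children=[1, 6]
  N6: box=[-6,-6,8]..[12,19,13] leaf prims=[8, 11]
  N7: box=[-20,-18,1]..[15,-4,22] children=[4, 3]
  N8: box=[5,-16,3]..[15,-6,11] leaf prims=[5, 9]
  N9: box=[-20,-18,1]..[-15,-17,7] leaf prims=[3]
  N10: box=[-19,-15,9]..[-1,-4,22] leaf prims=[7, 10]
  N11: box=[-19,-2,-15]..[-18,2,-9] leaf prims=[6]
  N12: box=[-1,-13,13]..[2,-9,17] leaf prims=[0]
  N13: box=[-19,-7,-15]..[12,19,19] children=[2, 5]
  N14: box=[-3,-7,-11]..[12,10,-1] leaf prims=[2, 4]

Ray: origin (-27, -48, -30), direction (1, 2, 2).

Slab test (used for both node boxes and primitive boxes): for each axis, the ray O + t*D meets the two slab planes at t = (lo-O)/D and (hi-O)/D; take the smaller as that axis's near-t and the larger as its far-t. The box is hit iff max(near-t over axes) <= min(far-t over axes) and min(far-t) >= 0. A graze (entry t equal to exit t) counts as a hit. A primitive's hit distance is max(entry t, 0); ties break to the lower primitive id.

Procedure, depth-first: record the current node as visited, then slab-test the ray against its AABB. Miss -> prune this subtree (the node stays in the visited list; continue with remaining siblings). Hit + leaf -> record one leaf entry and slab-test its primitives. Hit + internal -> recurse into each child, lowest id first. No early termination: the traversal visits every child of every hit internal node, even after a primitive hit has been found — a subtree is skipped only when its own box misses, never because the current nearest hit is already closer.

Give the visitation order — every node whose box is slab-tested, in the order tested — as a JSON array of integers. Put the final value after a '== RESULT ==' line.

Trace the traversal:
N0 x:[7,42] y:[15,67/2] z:[15/2,26] -> hit [15,26], descend [7, 13]
  N7 x:[7,42] y:[15,22] z:[31/2,26] -> hit [31/2,22], descend [3, 4]
    N3 x:[26,42] y:[16,21] z:[33/2,47/2] -> miss, prune
    N4 x:[7,26] y:[15,22] z:[31/2,26] -> hit [31/2,22], descend [9, 10]
      N9 x:[7,12] y:[15,31/2] z:[31/2,37/2] -> miss, prune
      N10 x:[8,26] y:[33/2,22] z:[39/2,26] -> hit [39/2,22] leaf, test {P7(miss), P10(miss)}
  N13 x:[8,39] y:[41/2,67/2] z:[15/2,49/2] -> hit [41/2,49/2], descend [2, 5]
    N2 x:[8,39] y:[41/2,29] z:[15/2,29/2] -> miss, prune
    N5 x:[8,39] y:[21,67/2] z:[19,49/2] -> hit [21,49/2], descend [1, 6]
      N1 x:[8,13] y:[23,25] z:[22,49/2] -> miss, prune
      N6 x:[21,39] y:[21,67/2] z:[19,43/2] -> hit [21,43/2] leaf, test {P8(miss), P11@t=21}

Visited [0, 7, 3, 4, 9, 10, 13, 2, 5, 1, 6]. Tests: 11 box, 2 leaf. Nearest: P11.

== RESULT ==
[0, 7, 3, 4, 9, 10, 13, 2, 5, 1, 6]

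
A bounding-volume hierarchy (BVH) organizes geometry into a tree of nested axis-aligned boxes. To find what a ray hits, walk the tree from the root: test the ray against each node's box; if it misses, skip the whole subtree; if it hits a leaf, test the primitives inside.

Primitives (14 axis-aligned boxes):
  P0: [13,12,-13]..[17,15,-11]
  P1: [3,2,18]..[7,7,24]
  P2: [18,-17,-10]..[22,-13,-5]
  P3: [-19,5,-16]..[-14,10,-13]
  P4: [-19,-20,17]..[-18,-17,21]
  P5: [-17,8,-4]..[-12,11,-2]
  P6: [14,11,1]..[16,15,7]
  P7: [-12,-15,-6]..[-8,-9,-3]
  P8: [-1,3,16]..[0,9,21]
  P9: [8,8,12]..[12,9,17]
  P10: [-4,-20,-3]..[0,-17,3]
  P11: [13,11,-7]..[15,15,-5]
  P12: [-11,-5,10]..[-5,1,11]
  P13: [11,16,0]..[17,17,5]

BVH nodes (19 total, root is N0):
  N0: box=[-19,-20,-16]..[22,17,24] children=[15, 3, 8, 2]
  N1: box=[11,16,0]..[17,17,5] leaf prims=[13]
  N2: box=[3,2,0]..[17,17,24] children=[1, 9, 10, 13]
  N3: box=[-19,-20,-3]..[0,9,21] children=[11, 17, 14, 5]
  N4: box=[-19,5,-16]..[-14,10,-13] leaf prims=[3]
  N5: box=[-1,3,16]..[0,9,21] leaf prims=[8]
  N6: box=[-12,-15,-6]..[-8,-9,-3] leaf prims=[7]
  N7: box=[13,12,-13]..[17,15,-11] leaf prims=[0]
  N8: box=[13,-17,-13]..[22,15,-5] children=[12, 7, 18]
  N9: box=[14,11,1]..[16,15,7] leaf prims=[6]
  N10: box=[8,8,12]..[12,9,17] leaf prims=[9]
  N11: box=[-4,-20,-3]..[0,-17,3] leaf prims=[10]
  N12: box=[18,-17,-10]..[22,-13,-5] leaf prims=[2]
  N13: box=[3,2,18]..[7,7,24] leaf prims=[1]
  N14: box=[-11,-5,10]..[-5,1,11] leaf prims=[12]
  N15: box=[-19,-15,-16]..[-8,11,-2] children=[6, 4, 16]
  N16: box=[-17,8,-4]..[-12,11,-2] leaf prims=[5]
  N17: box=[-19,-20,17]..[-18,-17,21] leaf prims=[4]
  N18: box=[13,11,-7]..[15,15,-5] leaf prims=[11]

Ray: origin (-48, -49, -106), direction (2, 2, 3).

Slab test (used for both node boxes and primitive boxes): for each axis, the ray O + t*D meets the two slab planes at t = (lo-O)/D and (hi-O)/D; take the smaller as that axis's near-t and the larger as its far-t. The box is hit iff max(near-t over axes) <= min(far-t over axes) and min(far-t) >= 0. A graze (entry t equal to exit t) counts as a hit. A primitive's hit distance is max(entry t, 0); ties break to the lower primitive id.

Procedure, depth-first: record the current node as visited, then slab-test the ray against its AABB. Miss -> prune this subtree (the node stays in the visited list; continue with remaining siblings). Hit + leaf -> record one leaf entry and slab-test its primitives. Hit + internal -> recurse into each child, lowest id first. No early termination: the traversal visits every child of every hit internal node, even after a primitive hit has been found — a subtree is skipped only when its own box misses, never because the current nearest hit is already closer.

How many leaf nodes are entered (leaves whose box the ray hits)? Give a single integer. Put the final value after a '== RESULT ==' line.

Walk:
N0 x:[29/2,35] y:[29/2,33] z:[30,130/3] -> hit [30,33], descend [2, 3, 8, 15]
  N2 x:[51/2,65/2] y:[51/2,33] z:[106/3,130/3] -> miss, prune
  N3 x:[29/2,24] y:[29/2,29] z:[103/3,127/3] -> miss, prune
  N8 x:[61/2,35] y:[16,32] z:[31,101/3] -> hit [31,32], descend [7, 12, 18]
    N7 x:[61/2,65/2] y:[61/2,32] z:[31,95/3] -> hit [31,95/3] leaf, test {P0@t=31}
    N12 x:[33,35] y:[16,18] z:[32,101/3] -> miss, prune
    N18 x:[61/2,63/2] y:[30,32] z:[33,101/3] -> miss, prune
  N15 x:[29/2,20] y:[17,30] z:[30,104/3] -> miss, prune

Visited [0, 2, 3, 8, 7, 12, 18, 15]. Tests: 8 box, 1 leaf. Nearest: P0.

== RESULT ==
1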